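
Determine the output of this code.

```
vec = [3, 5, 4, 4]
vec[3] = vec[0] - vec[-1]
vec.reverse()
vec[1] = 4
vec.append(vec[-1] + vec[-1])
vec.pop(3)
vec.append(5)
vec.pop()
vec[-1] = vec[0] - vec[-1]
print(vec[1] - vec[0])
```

5

vec[3] = vec[0]-vec[-1] = 3-4 = -1 → [3, 5, 4, -1]
reverse → [-1, 4, 5, 3]
vec[1] = 4 → [-1, 4, 5, 3]
append vec[-1]+vec[-1] = 3+3 = 6 → [-1, 4, 5, 3, 6]
pop(3) removes 3 → [-1, 4, 5, 6]
append 5 → [-1, 4, 5, 6, 5]
pop() removes 5 → [-1, 4, 5, 6]
vec[-1] = vec[0]-vec[-1] = (-1)-6 = -7 → [-1, 4, 5, -7]
vec[1]-vec[0] = 4-(-1) = 5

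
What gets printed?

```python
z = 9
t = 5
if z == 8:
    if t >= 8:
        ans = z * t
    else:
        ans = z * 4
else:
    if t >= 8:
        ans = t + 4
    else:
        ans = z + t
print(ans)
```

z=9, t=5
z == 8 is False; t >= 8 is False
→ ans = z + t = 14

14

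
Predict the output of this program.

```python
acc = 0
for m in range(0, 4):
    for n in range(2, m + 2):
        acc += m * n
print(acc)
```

m=1,n=2: acc = 0+2 = 2
m=2,n=2: acc = 2+4 = 6
m=2,n=3: acc = 6+6 = 12
m=3,n=2: acc = 12+6 = 18
m=3,n=3: acc = 18+9 = 27
m=3,n=4: acc = 27+12 = 39

39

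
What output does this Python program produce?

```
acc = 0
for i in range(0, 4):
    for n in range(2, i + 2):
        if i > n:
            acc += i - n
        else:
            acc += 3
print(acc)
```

i=1,n=2: not 1>2, acc = 0+3 = 3
i=2,n=2: not 2>2, acc = 3+3 = 6
i=2,n=3: not 2>3, acc = 6+3 = 9
i=3,n=2: 3>2, acc = 9+1 = 10
i=3,n=3: not 3>3, acc = 10+3 = 13
i=3,n=4: not 3>4, acc = 13+3 = 16

16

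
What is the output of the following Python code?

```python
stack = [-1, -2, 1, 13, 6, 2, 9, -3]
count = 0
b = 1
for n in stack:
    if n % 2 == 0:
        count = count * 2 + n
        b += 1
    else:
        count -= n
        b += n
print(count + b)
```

n=-1: not even, count = 0-(-1) = 1; b=0
n=-2: even, count = 1*2+(-2) = 0; b=1
n=1: not even, count = 0-1 = -1; b=2
n=13: not even, count = (-1)-13 = -14; b=15
n=6: even, count = (-14)*2+6 = -22; b=16
n=2: even, count = (-22)*2+2 = -42; b=17
n=9: not even, count = (-42)-9 = -51; b=26
n=-3: not even, count = (-51)-(-3) = -48; b=23
count+b = (-48)+23 = -25

-25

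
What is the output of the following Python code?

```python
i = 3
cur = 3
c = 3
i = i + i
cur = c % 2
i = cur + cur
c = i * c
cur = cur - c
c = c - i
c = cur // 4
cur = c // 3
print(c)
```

-2

i = 3+3 = 6
cur = 3%2 = 1
i = 1+1 = 2
c = 2*3 = 6
cur = 1-6 = -5
c = 6-2 = 4
c = (-5)//4 = -2
cur = (-2)//3 = -1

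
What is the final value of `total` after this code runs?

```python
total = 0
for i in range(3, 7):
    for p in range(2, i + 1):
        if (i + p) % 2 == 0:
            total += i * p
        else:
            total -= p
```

i=3,p=2: odd sum, total = 0-2 = -2
i=3,p=3: even sum, total = (-2)+9 = 7
i=4,p=2: even sum, total = 7+8 = 15
i=4,p=3: odd sum, total = 15-3 = 12
i=4,p=4: even sum, total = 12+16 = 28
i=5,p=2: odd sum, total = 28-2 = 26
i=5,p=3: even sum, total = 26+15 = 41
i=5,p=4: odd sum, total = 41-4 = 37
i=5,p=5: even sum, total = 37+25 = 62
i=6,p=2: even sum, total = 62+12 = 74
i=6,p=3: odd sum, total = 74-3 = 71
i=6,p=4: even sum, total = 71+24 = 95
i=6,p=5: odd sum, total = 95-5 = 90
i=6,p=6: even sum, total = 90+36 = 126

126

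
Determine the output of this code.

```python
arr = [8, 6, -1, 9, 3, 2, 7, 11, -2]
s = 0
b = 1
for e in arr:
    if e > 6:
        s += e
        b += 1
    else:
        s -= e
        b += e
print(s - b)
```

14

e=8: >6, s = 0+8 = 8; b=2
e=6: not >6, s = 8-6 = 2; b=8
e=-1: not >6, s = 2-(-1) = 3; b=7
e=9: >6, s = 3+9 = 12; b=8
e=3: not >6, s = 12-3 = 9; b=11
e=2: not >6, s = 9-2 = 7; b=13
e=7: >6, s = 7+7 = 14; b=14
e=11: >6, s = 14+11 = 25; b=15
e=-2: not >6, s = 25-(-2) = 27; b=13
s-b = 27-13 = 14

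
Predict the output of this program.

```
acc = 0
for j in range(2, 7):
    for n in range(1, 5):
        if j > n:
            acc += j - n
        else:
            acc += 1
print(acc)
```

40

j=2,n=1: 2>1, acc = 0+1 = 1
j=2,n=2: not 2>2, acc = 1+1 = 2
j=2,n=3: not 2>3, acc = 2+1 = 3
j=2,n=4: not 2>4, acc = 3+1 = 4
j=3,n=1: 3>1, acc = 4+2 = 6
j=3,n=2: 3>2, acc = 6+1 = 7
j=3,n=3: not 3>3, acc = 7+1 = 8
j=3,n=4: not 3>4, acc = 8+1 = 9
j=4,n=1: 4>1, acc = 9+3 = 12
j=4,n=2: 4>2, acc = 12+2 = 14
j=4,n=3: 4>3, acc = 14+1 = 15
j=4,n=4: not 4>4, acc = 15+1 = 16
j=5,n=1: 5>1, acc = 16+4 = 20
j=5,n=2: 5>2, acc = 20+3 = 23
j=5,n=3: 5>3, acc = 23+2 = 25
j=5,n=4: 5>4, acc = 25+1 = 26
j=6,n=1: 6>1, acc = 26+5 = 31
j=6,n=2: 6>2, acc = 31+4 = 35
j=6,n=3: 6>3, acc = 35+3 = 38
j=6,n=4: 6>4, acc = 38+2 = 40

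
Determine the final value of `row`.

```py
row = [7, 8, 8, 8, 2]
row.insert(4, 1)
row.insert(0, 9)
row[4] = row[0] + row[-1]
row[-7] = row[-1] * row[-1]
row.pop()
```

[4, 7, 8, 8, 11, 1]

insert 1 at 4 → [7, 8, 8, 8, 1, 2]
insert 9 at 0 → [9, 7, 8, 8, 8, 1, 2]
row[4] = row[0]+row[-1] = 9+2 = 11 → [9, 7, 8, 8, 11, 1, 2]
row[-7] = row[-1]*row[-1] = 2*2 = 4 → [4, 7, 8, 8, 11, 1, 2]
pop() removes 2 → [4, 7, 8, 8, 11, 1]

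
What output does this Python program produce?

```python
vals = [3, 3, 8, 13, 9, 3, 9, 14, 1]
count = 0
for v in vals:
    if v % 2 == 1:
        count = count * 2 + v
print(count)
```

v=3: odd, count = 0*2+3 = 3
v=3: odd, count = 3*2+3 = 9
v=8: not odd
v=13: odd, count = 9*2+13 = 31
v=9: odd, count = 31*2+9 = 71
v=3: odd, count = 71*2+3 = 145
v=9: odd, count = 145*2+9 = 299
v=14: not odd
v=1: odd, count = 299*2+1 = 599

599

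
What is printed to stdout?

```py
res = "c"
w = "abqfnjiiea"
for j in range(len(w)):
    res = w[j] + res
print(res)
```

aeiijnfqbac

j=0: prepend 'a' → 'ac'
j=1: prepend 'b' → 'bac'
j=2: prepend 'q' → 'qbac'
j=3: prepend 'f' → 'fqbac'
j=4: prepend 'n' → 'nfqbac'
j=5: prepend 'j' → 'jnfqbac'
j=6: prepend 'i' → 'ijnfqbac'
j=7: prepend 'i' → 'iijnfqbac'
j=8: prepend 'e' → 'eiijnfqbac'
j=9: prepend 'a' → 'aeiijnfqbac'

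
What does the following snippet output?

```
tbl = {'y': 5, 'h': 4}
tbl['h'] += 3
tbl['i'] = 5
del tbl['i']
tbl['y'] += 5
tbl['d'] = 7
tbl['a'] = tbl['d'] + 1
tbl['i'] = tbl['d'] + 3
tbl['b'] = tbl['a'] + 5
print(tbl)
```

{'y': 10, 'h': 7, 'd': 7, 'a': 8, 'i': 10, 'b': 13}

tbl['h'] = 4+3 = 7 → {'y': 5, 'h': 7}
tbl['i'] = 5 → {'y': 5, 'h': 7, 'i': 5}
del 'i' → {'y': 5, 'h': 7}
tbl['y'] = 5+5 = 10 → {'y': 10, 'h': 7}
tbl['d'] = 7 → {'y': 10, 'h': 7, 'd': 7}
tbl['a'] = tbl['d']+1 = 8 → {'y': 10, 'h': 7, 'd': 7, 'a': 8}
tbl['i'] = tbl['d']+3 = 10 → {'y': 10, 'h': 7, 'd': 7, 'a': 8, 'i': 10}
tbl['b'] = tbl['a']+5 = 13 → {'y': 10, 'h': 7, 'd': 7, 'a': 8, 'i': 10, 'b': 13}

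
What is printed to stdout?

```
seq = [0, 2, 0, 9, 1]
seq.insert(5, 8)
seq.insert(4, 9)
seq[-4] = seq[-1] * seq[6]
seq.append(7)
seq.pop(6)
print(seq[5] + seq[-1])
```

insert 8 at 5 → [0, 2, 0, 9, 1, 8]
insert 9 at 4 → [0, 2, 0, 9, 9, 1, 8]
seq[-4] = seq[-1]*seq[6] = 8*8 = 64 → [0, 2, 0, 64, 9, 1, 8]
append 7 → [0, 2, 0, 64, 9, 1, 8, 7]
pop(6) removes 8 → [0, 2, 0, 64, 9, 1, 7]
seq[5]+seq[-1] = 1+7 = 8

8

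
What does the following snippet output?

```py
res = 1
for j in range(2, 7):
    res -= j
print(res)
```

j=2: res = 1-2 = -1
j=3: res = (-1)-3 = -4
j=4: res = (-4)-4 = -8
j=5: res = (-8)-5 = -13
j=6: res = (-13)-6 = -19

-19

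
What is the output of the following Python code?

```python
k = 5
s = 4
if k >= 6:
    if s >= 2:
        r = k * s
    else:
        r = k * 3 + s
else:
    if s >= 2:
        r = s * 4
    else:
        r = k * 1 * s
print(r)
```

k=5, s=4
k >= 6 is False; s >= 2 is True
→ r = s * 4 = 16

16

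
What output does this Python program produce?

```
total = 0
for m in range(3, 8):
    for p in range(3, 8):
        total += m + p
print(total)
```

m=3,p=3: total = 0+6 = 6
m=3,p=4: total = 6+7 = 13
m=3,p=5: total = 13+8 = 21
m=3,p=6: total = 21+9 = 30
m=3,p=7: total = 30+10 = 40
m=4,p=3: total = 40+7 = 47
m=4,p=4: total = 47+8 = 55
m=4,p=5: total = 55+9 = 64
m=4,p=6: total = 64+10 = 74
m=4,p=7: total = 74+11 = 85
m=5,p=3: total = 85+8 = 93
m=5,p=4: total = 93+9 = 102
m=5,p=5: total = 102+10 = 112
m=5,p=6: total = 112+11 = 123
m=5,p=7: total = 123+12 = 135
m=6,p=3: total = 135+9 = 144
m=6,p=4: total = 144+10 = 154
m=6,p=5: total = 154+11 = 165
m=6,p=6: total = 165+12 = 177
m=6,p=7: total = 177+13 = 190
m=7,p=3: total = 190+10 = 200
m=7,p=4: total = 200+11 = 211
m=7,p=5: total = 211+12 = 223
m=7,p=6: total = 223+13 = 236
m=7,p=7: total = 236+14 = 250

250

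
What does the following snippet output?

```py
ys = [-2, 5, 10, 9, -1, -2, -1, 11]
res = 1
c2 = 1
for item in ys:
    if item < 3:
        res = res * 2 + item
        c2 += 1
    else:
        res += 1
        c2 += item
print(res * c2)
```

item=-2: <3, res = 1*2+(-2) = 0; c2=2
item=5: not <3, res = 0+1 = 1; c2=7
item=10: not <3, res = 1+1 = 2; c2=17
item=9: not <3, res = 2+1 = 3; c2=26
item=-1: <3, res = 3*2+(-1) = 5; c2=27
item=-2: <3, res = 5*2+(-2) = 8; c2=28
item=-1: <3, res = 8*2+(-1) = 15; c2=29
item=11: not <3, res = 15+1 = 16; c2=40
res*c2 = 16*40 = 640

640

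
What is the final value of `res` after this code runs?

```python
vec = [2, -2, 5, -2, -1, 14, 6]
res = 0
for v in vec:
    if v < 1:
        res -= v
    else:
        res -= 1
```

1

v=2: not <1, res = 0-1 = -1
v=-2: <1, res = (-1)-(-2) = 1
v=5: not <1, res = 1-1 = 0
v=-2: <1, res = 0-(-2) = 2
v=-1: <1, res = 2-(-1) = 3
v=14: not <1, res = 3-1 = 2
v=6: not <1, res = 2-1 = 1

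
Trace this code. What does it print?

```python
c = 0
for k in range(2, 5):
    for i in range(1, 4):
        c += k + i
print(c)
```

45

k=2,i=1: c = 0+3 = 3
k=2,i=2: c = 3+4 = 7
k=2,i=3: c = 7+5 = 12
k=3,i=1: c = 12+4 = 16
k=3,i=2: c = 16+5 = 21
k=3,i=3: c = 21+6 = 27
k=4,i=1: c = 27+5 = 32
k=4,i=2: c = 32+6 = 38
k=4,i=3: c = 38+7 = 45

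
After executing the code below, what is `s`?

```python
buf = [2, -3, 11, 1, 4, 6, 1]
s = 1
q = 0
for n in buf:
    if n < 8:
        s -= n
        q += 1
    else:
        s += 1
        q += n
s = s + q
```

8

n=2: <8, s = 1-2 = -1; q=1
n=-3: <8, s = (-1)-(-3) = 2; q=2
n=11: not <8, s = 2+1 = 3; q=13
n=1: <8, s = 3-1 = 2; q=14
n=4: <8, s = 2-4 = -2; q=15
n=6: <8, s = (-2)-6 = -8; q=16
n=1: <8, s = (-8)-1 = -9; q=17
s+q = (-9)+17 = 8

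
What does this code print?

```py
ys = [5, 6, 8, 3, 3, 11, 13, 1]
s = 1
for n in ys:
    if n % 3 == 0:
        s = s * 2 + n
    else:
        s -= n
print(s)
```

-56

n=5: not %3==0, s = 1-5 = -4
n=6: %3==0, s = (-4)*2+6 = -2
n=8: not %3==0, s = (-2)-8 = -10
n=3: %3==0, s = (-10)*2+3 = -17
n=3: %3==0, s = (-17)*2+3 = -31
n=11: not %3==0, s = (-31)-11 = -42
n=13: not %3==0, s = (-42)-13 = -55
n=1: not %3==0, s = (-55)-1 = -56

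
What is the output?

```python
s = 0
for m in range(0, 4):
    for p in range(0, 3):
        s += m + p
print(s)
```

m=0,p=0: s = 0+0 = 0
m=0,p=1: s = 0+1 = 1
m=0,p=2: s = 1+2 = 3
m=1,p=0: s = 3+1 = 4
m=1,p=1: s = 4+2 = 6
m=1,p=2: s = 6+3 = 9
m=2,p=0: s = 9+2 = 11
m=2,p=1: s = 11+3 = 14
m=2,p=2: s = 14+4 = 18
m=3,p=0: s = 18+3 = 21
m=3,p=1: s = 21+4 = 25
m=3,p=2: s = 25+5 = 30

30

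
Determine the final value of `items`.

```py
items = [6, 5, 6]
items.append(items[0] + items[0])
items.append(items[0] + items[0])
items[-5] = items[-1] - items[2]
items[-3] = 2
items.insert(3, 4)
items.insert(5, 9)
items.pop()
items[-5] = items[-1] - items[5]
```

[6, 0, 2, 4, 12, 9]

append items[0]+items[0] = 6+6 = 12 → [6, 5, 6, 12]
append items[0]+items[0] = 6+6 = 12 → [6, 5, 6, 12, 12]
items[-5] = items[-1]-items[2] = 12-6 = 6 → [6, 5, 6, 12, 12]
items[-3] = 2 → [6, 5, 2, 12, 12]
insert 4 at 3 → [6, 5, 2, 4, 12, 12]
insert 9 at 5 → [6, 5, 2, 4, 12, 9, 12]
pop() removes 12 → [6, 5, 2, 4, 12, 9]
items[-5] = items[-1]-items[5] = 9-9 = 0 → [6, 0, 2, 4, 12, 9]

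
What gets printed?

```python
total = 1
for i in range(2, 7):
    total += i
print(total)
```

i=2: total = 1+2 = 3
i=3: total = 3+3 = 6
i=4: total = 6+4 = 10
i=5: total = 10+5 = 15
i=6: total = 15+6 = 21

21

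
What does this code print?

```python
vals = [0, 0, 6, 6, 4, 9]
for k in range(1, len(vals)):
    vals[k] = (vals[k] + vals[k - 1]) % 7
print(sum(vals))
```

k=1: vals[1] = (0+0)%7 = 0 → [0, 0, 6, 6, 4, 9]
k=2: vals[2] = (6+0)%7 = 6 → [0, 0, 6, 6, 4, 9]
k=3: vals[3] = (6+6)%7 = 5 → [0, 0, 6, 5, 4, 9]
k=4: vals[4] = (4+5)%7 = 2 → [0, 0, 6, 5, 2, 9]
k=5: vals[5] = (9+2)%7 = 4 → [0, 0, 6, 5, 2, 4]
sum = 17

17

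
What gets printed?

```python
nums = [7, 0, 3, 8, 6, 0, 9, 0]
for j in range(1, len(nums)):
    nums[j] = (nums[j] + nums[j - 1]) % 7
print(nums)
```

[7, 0, 3, 4, 3, 3, 5, 5]

j=1: nums[1] = (0+7)%7 = 0 → [7, 0, 3, 8, 6, 0, 9, 0]
j=2: nums[2] = (3+0)%7 = 3 → [7, 0, 3, 8, 6, 0, 9, 0]
j=3: nums[3] = (8+3)%7 = 4 → [7, 0, 3, 4, 6, 0, 9, 0]
j=4: nums[4] = (6+4)%7 = 3 → [7, 0, 3, 4, 3, 0, 9, 0]
j=5: nums[5] = (0+3)%7 = 3 → [7, 0, 3, 4, 3, 3, 9, 0]
j=6: nums[6] = (9+3)%7 = 5 → [7, 0, 3, 4, 3, 3, 5, 0]
j=7: nums[7] = (0+5)%7 = 5 → [7, 0, 3, 4, 3, 3, 5, 5]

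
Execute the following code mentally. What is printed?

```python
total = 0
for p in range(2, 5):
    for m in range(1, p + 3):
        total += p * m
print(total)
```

p=2,m=1: total = 0+2 = 2
p=2,m=2: total = 2+4 = 6
p=2,m=3: total = 6+6 = 12
p=2,m=4: total = 12+8 = 20
p=3,m=1: total = 20+3 = 23
p=3,m=2: total = 23+6 = 29
p=3,m=3: total = 29+9 = 38
p=3,m=4: total = 38+12 = 50
p=3,m=5: total = 50+15 = 65
p=4,m=1: total = 65+4 = 69
p=4,m=2: total = 69+8 = 77
p=4,m=3: total = 77+12 = 89
p=4,m=4: total = 89+16 = 105
p=4,m=5: total = 105+20 = 125
p=4,m=6: total = 125+24 = 149

149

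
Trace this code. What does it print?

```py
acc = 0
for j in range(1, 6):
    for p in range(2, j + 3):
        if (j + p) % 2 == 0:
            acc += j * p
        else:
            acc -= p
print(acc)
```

131

j=1,p=2: odd sum, acc = 0-2 = -2
j=1,p=3: even sum, acc = (-2)+3 = 1
j=2,p=2: even sum, acc = 1+4 = 5
j=2,p=3: odd sum, acc = 5-3 = 2
j=2,p=4: even sum, acc = 2+8 = 10
j=3,p=2: odd sum, acc = 10-2 = 8
j=3,p=3: even sum, acc = 8+9 = 17
j=3,p=4: odd sum, acc = 17-4 = 13
j=3,p=5: even sum, acc = 13+15 = 28
j=4,p=2: even sum, acc = 28+8 = 36
j=4,p=3: odd sum, acc = 36-3 = 33
j=4,p=4: even sum, acc = 33+16 = 49
j=4,p=5: odd sum, acc = 49-5 = 44
j=4,p=6: even sum, acc = 44+24 = 68
j=5,p=2: odd sum, acc = 68-2 = 66
j=5,p=3: even sum, acc = 66+15 = 81
j=5,p=4: odd sum, acc = 81-4 = 77
j=5,p=5: even sum, acc = 77+25 = 102
j=5,p=6: odd sum, acc = 102-6 = 96
j=5,p=7: even sum, acc = 96+35 = 131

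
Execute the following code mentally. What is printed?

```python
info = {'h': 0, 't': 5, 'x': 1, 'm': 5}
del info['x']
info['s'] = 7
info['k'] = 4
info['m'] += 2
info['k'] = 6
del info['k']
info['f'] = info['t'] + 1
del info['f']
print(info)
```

del 'x' → {'h': 0, 't': 5, 'm': 5}
info['s'] = 7 → {'h': 0, 't': 5, 'm': 5, 's': 7}
info['k'] = 4 → {'h': 0, 't': 5, 'm': 5, 's': 7, 'k': 4}
info['m'] = 5+2 = 7 → {'h': 0, 't': 5, 'm': 7, 's': 7, 'k': 4}
info['k'] = 6 → {'h': 0, 't': 5, 'm': 7, 's': 7, 'k': 6}
del 'k' → {'h': 0, 't': 5, 'm': 7, 's': 7}
info['f'] = info['t']+1 = 6 → {'h': 0, 't': 5, 'm': 7, 's': 7, 'f': 6}
del 'f' → {'h': 0, 't': 5, 'm': 7, 's': 7}

{'h': 0, 't': 5, 'm': 7, 's': 7}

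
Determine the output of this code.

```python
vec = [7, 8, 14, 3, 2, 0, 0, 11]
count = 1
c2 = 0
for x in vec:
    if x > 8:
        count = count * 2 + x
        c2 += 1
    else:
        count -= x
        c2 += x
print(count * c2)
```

x=7: not >8, count = 1-7 = -6; c2=7
x=8: not >8, count = (-6)-8 = -14; c2=15
x=14: >8, count = (-14)*2+14 = -14; c2=16
x=3: not >8, count = (-14)-3 = -17; c2=19
x=2: not >8, count = (-17)-2 = -19; c2=21
x=0: not >8, count = (-19)-0 = -19; c2=21
x=0: not >8, count = (-19)-0 = -19; c2=21
x=11: >8, count = (-19)*2+11 = -27; c2=22
count*c2 = (-27)*22 = -594

-594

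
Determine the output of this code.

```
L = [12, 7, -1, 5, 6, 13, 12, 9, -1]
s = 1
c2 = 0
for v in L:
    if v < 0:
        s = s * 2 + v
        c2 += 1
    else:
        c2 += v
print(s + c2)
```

v=12: not <0; c2=12
v=7: not <0; c2=19
v=-1: <0, s = 1*2+(-1) = 1; c2=20
v=5: not <0; c2=25
v=6: not <0; c2=31
v=13: not <0; c2=44
v=12: not <0; c2=56
v=9: not <0; c2=65
v=-1: <0, s = 1*2+(-1) = 1; c2=66
s+c2 = 1+66 = 67

67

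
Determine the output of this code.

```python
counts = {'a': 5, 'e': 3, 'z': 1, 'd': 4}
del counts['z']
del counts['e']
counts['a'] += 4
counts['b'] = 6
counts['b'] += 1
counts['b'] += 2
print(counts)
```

del 'z' → {'a': 5, 'e': 3, 'd': 4}
del 'e' → {'a': 5, 'd': 4}
counts['a'] = 5+4 = 9 → {'a': 9, 'd': 4}
counts['b'] = 6 → {'a': 9, 'd': 4, 'b': 6}
counts['b'] = 6+1 = 7 → {'a': 9, 'd': 4, 'b': 7}
counts['b'] = 7+2 = 9 → {'a': 9, 'd': 4, 'b': 9}

{'a': 9, 'd': 4, 'b': 9}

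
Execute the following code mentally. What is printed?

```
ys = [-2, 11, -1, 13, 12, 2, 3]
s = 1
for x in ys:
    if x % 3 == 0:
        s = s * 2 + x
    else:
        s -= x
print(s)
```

-57

x=-2: not %3==0, s = 1-(-2) = 3
x=11: not %3==0, s = 3-11 = -8
x=-1: not %3==0, s = (-8)-(-1) = -7
x=13: not %3==0, s = (-7)-13 = -20
x=12: %3==0, s = (-20)*2+12 = -28
x=2: not %3==0, s = (-28)-2 = -30
x=3: %3==0, s = (-30)*2+3 = -57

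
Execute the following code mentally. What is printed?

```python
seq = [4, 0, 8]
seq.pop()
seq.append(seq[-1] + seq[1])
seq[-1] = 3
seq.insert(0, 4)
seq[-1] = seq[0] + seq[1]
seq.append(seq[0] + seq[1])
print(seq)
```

pop() removes 8 → [4, 0]
append seq[-1]+seq[1] = 0+0 = 0 → [4, 0, 0]
seq[-1] = 3 → [4, 0, 3]
insert 4 at 0 → [4, 4, 0, 3]
seq[-1] = seq[0]+seq[1] = 4+4 = 8 → [4, 4, 0, 8]
append seq[0]+seq[1] = 4+4 = 8 → [4, 4, 0, 8, 8]

[4, 4, 0, 8, 8]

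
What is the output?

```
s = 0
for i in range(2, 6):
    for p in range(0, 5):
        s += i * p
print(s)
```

i=2,p=0: s = 0+0 = 0
i=2,p=1: s = 0+2 = 2
i=2,p=2: s = 2+4 = 6
i=2,p=3: s = 6+6 = 12
i=2,p=4: s = 12+8 = 20
i=3,p=0: s = 20+0 = 20
i=3,p=1: s = 20+3 = 23
i=3,p=2: s = 23+6 = 29
i=3,p=3: s = 29+9 = 38
i=3,p=4: s = 38+12 = 50
i=4,p=0: s = 50+0 = 50
i=4,p=1: s = 50+4 = 54
i=4,p=2: s = 54+8 = 62
i=4,p=3: s = 62+12 = 74
i=4,p=4: s = 74+16 = 90
i=5,p=0: s = 90+0 = 90
i=5,p=1: s = 90+5 = 95
i=5,p=2: s = 95+10 = 105
i=5,p=3: s = 105+15 = 120
i=5,p=4: s = 120+20 = 140

140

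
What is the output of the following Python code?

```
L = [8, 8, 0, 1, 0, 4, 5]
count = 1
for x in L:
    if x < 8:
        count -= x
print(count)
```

x=8: not <8
x=8: not <8
x=0: <8, count = 1-0 = 1
x=1: <8, count = 1-1 = 0
x=0: <8, count = 0-0 = 0
x=4: <8, count = 0-4 = -4
x=5: <8, count = (-4)-5 = -9

-9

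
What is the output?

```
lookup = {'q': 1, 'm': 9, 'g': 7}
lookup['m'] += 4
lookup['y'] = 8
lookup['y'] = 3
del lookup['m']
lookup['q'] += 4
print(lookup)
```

{'q': 5, 'g': 7, 'y': 3}

lookup['m'] = 9+4 = 13 → {'q': 1, 'm': 13, 'g': 7}
lookup['y'] = 8 → {'q': 1, 'm': 13, 'g': 7, 'y': 8}
lookup['y'] = 3 → {'q': 1, 'm': 13, 'g': 7, 'y': 3}
del 'm' → {'q': 1, 'g': 7, 'y': 3}
lookup['q'] = 1+4 = 5 → {'q': 5, 'g': 7, 'y': 3}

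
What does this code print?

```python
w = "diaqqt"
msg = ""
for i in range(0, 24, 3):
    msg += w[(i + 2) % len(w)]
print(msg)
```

i=0: add w[2]='a' → 'a'
i=3: add w[5]='t' → 'at'
i=6: add w[2]='a' → 'ata'
i=9: add w[5]='t' → 'atat'
i=12: add w[2]='a' → 'atata'
i=15: add w[5]='t' → 'atatat'
i=18: add w[2]='a' → 'atatata'
i=21: add w[5]='t' → 'atatatat'

atatatat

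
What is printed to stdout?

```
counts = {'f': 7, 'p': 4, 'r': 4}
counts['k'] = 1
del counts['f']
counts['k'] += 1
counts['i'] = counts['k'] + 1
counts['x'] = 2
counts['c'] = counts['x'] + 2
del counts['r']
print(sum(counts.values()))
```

15

counts['k'] = 1 → {'f': 7, 'p': 4, 'r': 4, 'k': 1}
del 'f' → {'p': 4, 'r': 4, 'k': 1}
counts['k'] = 1+1 = 2 → {'p': 4, 'r': 4, 'k': 2}
counts['i'] = counts['k']+1 = 3 → {'p': 4, 'r': 4, 'k': 2, 'i': 3}
counts['x'] = 2 → {'p': 4, 'r': 4, 'k': 2, 'i': 3, 'x': 2}
counts['c'] = counts['x']+2 = 4 → {'p': 4, 'r': 4, 'k': 2, 'i': 3, 'x': 2, 'c': 4}
del 'r' → {'p': 4, 'k': 2, 'i': 3, 'x': 2, 'c': 4}
sum of values = 15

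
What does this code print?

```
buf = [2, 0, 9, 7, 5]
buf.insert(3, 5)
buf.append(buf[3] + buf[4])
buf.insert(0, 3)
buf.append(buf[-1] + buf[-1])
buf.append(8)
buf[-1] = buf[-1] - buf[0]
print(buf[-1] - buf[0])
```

insert 5 at 3 → [2, 0, 9, 5, 7, 5]
append buf[3]+buf[4] = 5+7 = 12 → [2, 0, 9, 5, 7, 5, 12]
insert 3 at 0 → [3, 2, 0, 9, 5, 7, 5, 12]
append buf[-1]+buf[-1] = 12+12 = 24 → [3, 2, 0, 9, 5, 7, 5, 12, 24]
append 8 → [3, 2, 0, 9, 5, 7, 5, 12, 24, 8]
buf[-1] = buf[-1]-buf[0] = 8-3 = 5 → [3, 2, 0, 9, 5, 7, 5, 12, 24, 5]
buf[-1]-buf[0] = 5-3 = 2

2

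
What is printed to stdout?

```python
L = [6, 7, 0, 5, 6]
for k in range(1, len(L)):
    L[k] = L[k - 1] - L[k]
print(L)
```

k=1: L[1] = 6-7 = -1 → [6, -1, 0, 5, 6]
k=2: L[2] = (-1)-0 = -1 → [6, -1, -1, 5, 6]
k=3: L[3] = (-1)-5 = -6 → [6, -1, -1, -6, 6]
k=4: L[4] = (-6)-6 = -12 → [6, -1, -1, -6, -12]

[6, -1, -1, -6, -12]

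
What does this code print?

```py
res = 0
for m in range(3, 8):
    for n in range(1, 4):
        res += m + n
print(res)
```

105

m=3,n=1: res = 0+4 = 4
m=3,n=2: res = 4+5 = 9
m=3,n=3: res = 9+6 = 15
m=4,n=1: res = 15+5 = 20
m=4,n=2: res = 20+6 = 26
m=4,n=3: res = 26+7 = 33
m=5,n=1: res = 33+6 = 39
m=5,n=2: res = 39+7 = 46
m=5,n=3: res = 46+8 = 54
m=6,n=1: res = 54+7 = 61
m=6,n=2: res = 61+8 = 69
m=6,n=3: res = 69+9 = 78
m=7,n=1: res = 78+8 = 86
m=7,n=2: res = 86+9 = 95
m=7,n=3: res = 95+10 = 105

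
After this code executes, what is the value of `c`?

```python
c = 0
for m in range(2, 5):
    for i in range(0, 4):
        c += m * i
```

m=2,i=0: c = 0+0 = 0
m=2,i=1: c = 0+2 = 2
m=2,i=2: c = 2+4 = 6
m=2,i=3: c = 6+6 = 12
m=3,i=0: c = 12+0 = 12
m=3,i=1: c = 12+3 = 15
m=3,i=2: c = 15+6 = 21
m=3,i=3: c = 21+9 = 30
m=4,i=0: c = 30+0 = 30
m=4,i=1: c = 30+4 = 34
m=4,i=2: c = 34+8 = 42
m=4,i=3: c = 42+12 = 54

54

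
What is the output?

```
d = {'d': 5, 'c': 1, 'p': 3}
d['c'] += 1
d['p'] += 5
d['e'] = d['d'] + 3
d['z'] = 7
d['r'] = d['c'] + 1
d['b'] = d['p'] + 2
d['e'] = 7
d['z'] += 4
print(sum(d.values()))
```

46

d['c'] = 1+1 = 2 → {'d': 5, 'c': 2, 'p': 3}
d['p'] = 3+5 = 8 → {'d': 5, 'c': 2, 'p': 8}
d['e'] = d['d']+3 = 8 → {'d': 5, 'c': 2, 'p': 8, 'e': 8}
d['z'] = 7 → {'d': 5, 'c': 2, 'p': 8, 'e': 8, 'z': 7}
d['r'] = d['c']+1 = 3 → {'d': 5, 'c': 2, 'p': 8, 'e': 8, 'z': 7, 'r': 3}
d['b'] = d['p']+2 = 10 → {'d': 5, 'c': 2, 'p': 8, 'e': 8, 'z': 7, 'r': 3, 'b': 10}
d['e'] = 7 → {'d': 5, 'c': 2, 'p': 8, 'e': 7, 'z': 7, 'r': 3, 'b': 10}
d['z'] = 7+4 = 11 → {'d': 5, 'c': 2, 'p': 8, 'e': 7, 'z': 11, 'r': 3, 'b': 10}
sum of values = 46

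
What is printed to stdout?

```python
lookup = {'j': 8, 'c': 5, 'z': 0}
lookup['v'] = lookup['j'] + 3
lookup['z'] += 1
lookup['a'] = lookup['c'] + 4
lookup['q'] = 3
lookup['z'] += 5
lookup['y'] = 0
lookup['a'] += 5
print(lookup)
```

lookup['v'] = lookup['j']+3 = 11 → {'j': 8, 'c': 5, 'z': 0, 'v': 11}
lookup['z'] = 0+1 = 1 → {'j': 8, 'c': 5, 'z': 1, 'v': 11}
lookup['a'] = lookup['c']+4 = 9 → {'j': 8, 'c': 5, 'z': 1, 'v': 11, 'a': 9}
lookup['q'] = 3 → {'j': 8, 'c': 5, 'z': 1, 'v': 11, 'a': 9, 'q': 3}
lookup['z'] = 1+5 = 6 → {'j': 8, 'c': 5, 'z': 6, 'v': 11, 'a': 9, 'q': 3}
lookup['y'] = 0 → {'j': 8, 'c': 5, 'z': 6, 'v': 11, 'a': 9, 'q': 3, 'y': 0}
lookup['a'] = 9+5 = 14 → {'j': 8, 'c': 5, 'z': 6, 'v': 11, 'a': 14, 'q': 3, 'y': 0}

{'j': 8, 'c': 5, 'z': 6, 'v': 11, 'a': 14, 'q': 3, 'y': 0}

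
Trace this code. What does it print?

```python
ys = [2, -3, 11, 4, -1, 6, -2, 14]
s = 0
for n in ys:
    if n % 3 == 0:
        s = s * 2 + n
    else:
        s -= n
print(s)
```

-48

n=2: not %3==0, s = 0-2 = -2
n=-3: %3==0, s = (-2)*2+(-3) = -7
n=11: not %3==0, s = (-7)-11 = -18
n=4: not %3==0, s = (-18)-4 = -22
n=-1: not %3==0, s = (-22)-(-1) = -21
n=6: %3==0, s = (-21)*2+6 = -36
n=-2: not %3==0, s = (-36)-(-2) = -34
n=14: not %3==0, s = (-34)-14 = -48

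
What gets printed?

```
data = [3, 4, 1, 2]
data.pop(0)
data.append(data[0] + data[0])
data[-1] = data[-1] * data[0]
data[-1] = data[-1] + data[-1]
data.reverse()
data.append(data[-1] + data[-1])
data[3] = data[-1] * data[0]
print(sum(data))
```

587

pop(0) removes 3 → [4, 1, 2]
append data[0]+data[0] = 4+4 = 8 → [4, 1, 2, 8]
data[-1] = data[-1]*data[0] = 8*4 = 32 → [4, 1, 2, 32]
data[-1] = data[-1]+data[-1] = 32+32 = 64 → [4, 1, 2, 64]
reverse → [64, 2, 1, 4]
append data[-1]+data[-1] = 4+4 = 8 → [64, 2, 1, 4, 8]
data[3] = data[-1]*data[0] = 8*64 = 512 → [64, 2, 1, 512, 8]
sum = 587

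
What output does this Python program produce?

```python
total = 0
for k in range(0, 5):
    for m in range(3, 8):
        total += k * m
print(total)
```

250

k=0,m=3: total = 0+0 = 0
k=0,m=4: total = 0+0 = 0
k=0,m=5: total = 0+0 = 0
k=0,m=6: total = 0+0 = 0
k=0,m=7: total = 0+0 = 0
k=1,m=3: total = 0+3 = 3
k=1,m=4: total = 3+4 = 7
k=1,m=5: total = 7+5 = 12
k=1,m=6: total = 12+6 = 18
k=1,m=7: total = 18+7 = 25
k=2,m=3: total = 25+6 = 31
k=2,m=4: total = 31+8 = 39
k=2,m=5: total = 39+10 = 49
k=2,m=6: total = 49+12 = 61
k=2,m=7: total = 61+14 = 75
k=3,m=3: total = 75+9 = 84
k=3,m=4: total = 84+12 = 96
k=3,m=5: total = 96+15 = 111
k=3,m=6: total = 111+18 = 129
k=3,m=7: total = 129+21 = 150
k=4,m=3: total = 150+12 = 162
k=4,m=4: total = 162+16 = 178
k=4,m=5: total = 178+20 = 198
k=4,m=6: total = 198+24 = 222
k=4,m=7: total = 222+28 = 250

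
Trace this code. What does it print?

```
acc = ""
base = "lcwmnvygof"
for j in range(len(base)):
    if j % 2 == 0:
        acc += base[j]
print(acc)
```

lwnyo

j=0: add 'l' → 'l'
j=1: skip
j=2: add 'w' → 'lw'
j=3: skip
j=4: add 'n' → 'lwn'
j=5: skip
j=6: add 'y' → 'lwny'
j=7: skip
j=8: add 'o' → 'lwnyo'
j=9: skip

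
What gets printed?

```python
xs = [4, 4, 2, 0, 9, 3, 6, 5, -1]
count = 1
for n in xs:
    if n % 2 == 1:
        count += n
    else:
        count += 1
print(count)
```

n=4: not odd, count = 1+1 = 2
n=4: not odd, count = 2+1 = 3
n=2: not odd, count = 3+1 = 4
n=0: not odd, count = 4+1 = 5
n=9: odd, count = 5+9 = 14
n=3: odd, count = 14+3 = 17
n=6: not odd, count = 17+1 = 18
n=5: odd, count = 18+5 = 23
n=-1: odd, count = 23+(-1) = 22

22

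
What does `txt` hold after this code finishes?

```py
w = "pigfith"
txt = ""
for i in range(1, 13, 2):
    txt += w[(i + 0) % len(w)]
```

i=1: add w[1]='i' → 'i'
i=3: add w[3]='f' → 'if'
i=5: add w[5]='t' → 'ift'
i=7: add w[0]='p' → 'iftp'
i=9: add w[2]='g' → 'iftpg'
i=11: add w[4]='i' → 'iftpgi'

'iftpgi'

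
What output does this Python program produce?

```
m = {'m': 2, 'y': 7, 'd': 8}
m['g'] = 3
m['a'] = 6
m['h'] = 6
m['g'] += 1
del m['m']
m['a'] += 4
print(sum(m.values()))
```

35

m['g'] = 3 → {'m': 2, 'y': 7, 'd': 8, 'g': 3}
m['a'] = 6 → {'m': 2, 'y': 7, 'd': 8, 'g': 3, 'a': 6}
m['h'] = 6 → {'m': 2, 'y': 7, 'd': 8, 'g': 3, 'a': 6, 'h': 6}
m['g'] = 3+1 = 4 → {'m': 2, 'y': 7, 'd': 8, 'g': 4, 'a': 6, 'h': 6}
del 'm' → {'y': 7, 'd': 8, 'g': 4, 'a': 6, 'h': 6}
m['a'] = 6+4 = 10 → {'y': 7, 'd': 8, 'g': 4, 'a': 10, 'h': 6}
sum of values = 35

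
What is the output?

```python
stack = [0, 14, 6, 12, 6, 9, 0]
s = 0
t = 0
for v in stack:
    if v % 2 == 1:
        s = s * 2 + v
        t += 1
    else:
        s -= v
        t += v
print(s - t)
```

v=0: not odd, s = 0-0 = 0; t=0
v=14: not odd, s = 0-14 = -14; t=14
v=6: not odd, s = (-14)-6 = -20; t=20
v=12: not odd, s = (-20)-12 = -32; t=32
v=6: not odd, s = (-32)-6 = -38; t=38
v=9: odd, s = (-38)*2+9 = -67; t=39
v=0: not odd, s = (-67)-0 = -67; t=39
s-t = (-67)-39 = -106

-106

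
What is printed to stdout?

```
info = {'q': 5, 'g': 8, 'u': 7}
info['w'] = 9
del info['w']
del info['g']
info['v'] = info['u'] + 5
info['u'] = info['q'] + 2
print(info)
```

{'q': 5, 'u': 7, 'v': 12}

info['w'] = 9 → {'q': 5, 'g': 8, 'u': 7, 'w': 9}
del 'w' → {'q': 5, 'g': 8, 'u': 7}
del 'g' → {'q': 5, 'u': 7}
info['v'] = info['u']+5 = 12 → {'q': 5, 'u': 7, 'v': 12}
info['u'] = info['q']+2 = 7 → {'q': 5, 'u': 7, 'v': 12}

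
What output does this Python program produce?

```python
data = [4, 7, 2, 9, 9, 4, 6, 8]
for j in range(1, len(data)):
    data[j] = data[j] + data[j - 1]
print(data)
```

[4, 11, 13, 22, 31, 35, 41, 49]

j=1: data[1] = 7+4 = 11 → [4, 11, 2, 9, 9, 4, 6, 8]
j=2: data[2] = 2+11 = 13 → [4, 11, 13, 9, 9, 4, 6, 8]
j=3: data[3] = 9+13 = 22 → [4, 11, 13, 22, 9, 4, 6, 8]
j=4: data[4] = 9+22 = 31 → [4, 11, 13, 22, 31, 4, 6, 8]
j=5: data[5] = 4+31 = 35 → [4, 11, 13, 22, 31, 35, 6, 8]
j=6: data[6] = 6+35 = 41 → [4, 11, 13, 22, 31, 35, 41, 8]
j=7: data[7] = 8+41 = 49 → [4, 11, 13, 22, 31, 35, 41, 49]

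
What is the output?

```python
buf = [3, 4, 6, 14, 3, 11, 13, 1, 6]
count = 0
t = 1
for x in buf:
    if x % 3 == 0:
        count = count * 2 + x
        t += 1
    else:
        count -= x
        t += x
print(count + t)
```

x=3: %3==0, count = 0*2+3 = 3; t=2
x=4: not %3==0, count = 3-4 = -1; t=6
x=6: %3==0, count = (-1)*2+6 = 4; t=7
x=14: not %3==0, count = 4-14 = -10; t=21
x=3: %3==0, count = (-10)*2+3 = -17; t=22
x=11: not %3==0, count = (-17)-11 = -28; t=33
x=13: not %3==0, count = (-28)-13 = -41; t=46
x=1: not %3==0, count = (-41)-1 = -42; t=47
x=6: %3==0, count = (-42)*2+6 = -78; t=48
count+t = (-78)+48 = -30

-30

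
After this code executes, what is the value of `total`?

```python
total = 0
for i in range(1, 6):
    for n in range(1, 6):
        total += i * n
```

i=1,n=1: total = 0+1 = 1
i=1,n=2: total = 1+2 = 3
i=1,n=3: total = 3+3 = 6
i=1,n=4: total = 6+4 = 10
i=1,n=5: total = 10+5 = 15
i=2,n=1: total = 15+2 = 17
i=2,n=2: total = 17+4 = 21
i=2,n=3: total = 21+6 = 27
i=2,n=4: total = 27+8 = 35
i=2,n=5: total = 35+10 = 45
i=3,n=1: total = 45+3 = 48
i=3,n=2: total = 48+6 = 54
i=3,n=3: total = 54+9 = 63
i=3,n=4: total = 63+12 = 75
i=3,n=5: total = 75+15 = 90
i=4,n=1: total = 90+4 = 94
i=4,n=2: total = 94+8 = 102
i=4,n=3: total = 102+12 = 114
i=4,n=4: total = 114+16 = 130
i=4,n=5: total = 130+20 = 150
i=5,n=1: total = 150+5 = 155
i=5,n=2: total = 155+10 = 165
i=5,n=3: total = 165+15 = 180
i=5,n=4: total = 180+20 = 200
i=5,n=5: total = 200+25 = 225

225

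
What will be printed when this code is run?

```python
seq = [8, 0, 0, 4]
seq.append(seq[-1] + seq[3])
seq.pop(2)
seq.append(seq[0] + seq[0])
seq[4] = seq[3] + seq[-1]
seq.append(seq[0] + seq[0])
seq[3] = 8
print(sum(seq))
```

append seq[-1]+seq[3] = 4+4 = 8 → [8, 0, 0, 4, 8]
pop(2) removes 0 → [8, 0, 4, 8]
append seq[0]+seq[0] = 8+8 = 16 → [8, 0, 4, 8, 16]
seq[4] = seq[3]+seq[-1] = 8+16 = 24 → [8, 0, 4, 8, 24]
append seq[0]+seq[0] = 8+8 = 16 → [8, 0, 4, 8, 24, 16]
seq[3] = 8 → [8, 0, 4, 8, 24, 16]
sum = 60

60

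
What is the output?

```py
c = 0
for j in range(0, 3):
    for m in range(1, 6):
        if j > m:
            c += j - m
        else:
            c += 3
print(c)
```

j=0,m=1: not 0>1, c = 0+3 = 3
j=0,m=2: not 0>2, c = 3+3 = 6
j=0,m=3: not 0>3, c = 6+3 = 9
j=0,m=4: not 0>4, c = 9+3 = 12
j=0,m=5: not 0>5, c = 12+3 = 15
j=1,m=1: not 1>1, c = 15+3 = 18
j=1,m=2: not 1>2, c = 18+3 = 21
j=1,m=3: not 1>3, c = 21+3 = 24
j=1,m=4: not 1>4, c = 24+3 = 27
j=1,m=5: not 1>5, c = 27+3 = 30
j=2,m=1: 2>1, c = 30+1 = 31
j=2,m=2: not 2>2, c = 31+3 = 34
j=2,m=3: not 2>3, c = 34+3 = 37
j=2,m=4: not 2>4, c = 37+3 = 40
j=2,m=5: not 2>5, c = 40+3 = 43

43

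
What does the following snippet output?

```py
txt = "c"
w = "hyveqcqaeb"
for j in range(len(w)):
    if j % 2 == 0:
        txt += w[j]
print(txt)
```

j=0: add 'h' → 'ch'
j=1: skip
j=2: add 'v' → 'chv'
j=3: skip
j=4: add 'q' → 'chvq'
j=5: skip
j=6: add 'q' → 'chvqq'
j=7: skip
j=8: add 'e' → 'chvqqe'
j=9: skip

chvqqe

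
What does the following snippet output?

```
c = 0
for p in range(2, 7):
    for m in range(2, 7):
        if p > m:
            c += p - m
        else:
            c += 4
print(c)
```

p=2,m=2: not 2>2, c = 0+4 = 4
p=2,m=3: not 2>3, c = 4+4 = 8
p=2,m=4: not 2>4, c = 8+4 = 12
p=2,m=5: not 2>5, c = 12+4 = 16
p=2,m=6: not 2>6, c = 16+4 = 20
p=3,m=2: 3>2, c = 20+1 = 21
p=3,m=3: not 3>3, c = 21+4 = 25
p=3,m=4: not 3>4, c = 25+4 = 29
p=3,m=5: not 3>5, c = 29+4 = 33
p=3,m=6: not 3>6, c = 33+4 = 37
p=4,m=2: 4>2, c = 37+2 = 39
p=4,m=3: 4>3, c = 39+1 = 40
p=4,m=4: not 4>4, c = 40+4 = 44
p=4,m=5: not 4>5, c = 44+4 = 48
p=4,m=6: not 4>6, c = 48+4 = 52
p=5,m=2: 5>2, c = 52+3 = 55
p=5,m=3: 5>3, c = 55+2 = 57
p=5,m=4: 5>4, c = 57+1 = 58
p=5,m=5: not 5>5, c = 58+4 = 62
p=5,m=6: not 5>6, c = 62+4 = 66
p=6,m=2: 6>2, c = 66+4 = 70
p=6,m=3: 6>3, c = 70+3 = 73
p=6,m=4: 6>4, c = 73+2 = 75
p=6,m=5: 6>5, c = 75+1 = 76
p=6,m=6: not 6>6, c = 76+4 = 80

80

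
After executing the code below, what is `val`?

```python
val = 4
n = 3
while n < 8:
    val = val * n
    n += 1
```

10080

n=3: val = 4*3 = 12
n=4: val = 12*4 = 48
n=5: val = 48*5 = 240
n=6: val = 240*6 = 1440
n=7: val = 1440*7 = 10080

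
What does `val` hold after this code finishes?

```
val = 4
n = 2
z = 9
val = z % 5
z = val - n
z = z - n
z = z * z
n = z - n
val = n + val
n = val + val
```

2

val = 9%5 = 4
z = 4-2 = 2
z = 2-2 = 0
z = 0*0 = 0
n = 0-2 = -2
val = (-2)+4 = 2
n = 2+2 = 4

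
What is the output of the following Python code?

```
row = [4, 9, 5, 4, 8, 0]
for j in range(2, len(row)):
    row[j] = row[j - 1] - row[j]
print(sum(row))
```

j=2: row[2] = 9-5 = 4 → [4, 9, 4, 4, 8, 0]
j=3: row[3] = 4-4 = 0 → [4, 9, 4, 0, 8, 0]
j=4: row[4] = 0-8 = -8 → [4, 9, 4, 0, -8, 0]
j=5: row[5] = (-8)-0 = -8 → [4, 9, 4, 0, -8, -8]
sum = 1

1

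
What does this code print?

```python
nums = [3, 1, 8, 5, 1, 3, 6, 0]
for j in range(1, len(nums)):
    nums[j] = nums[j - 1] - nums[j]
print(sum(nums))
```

-81

j=1: nums[1] = 3-1 = 2 → [3, 2, 8, 5, 1, 3, 6, 0]
j=2: nums[2] = 2-8 = -6 → [3, 2, -6, 5, 1, 3, 6, 0]
j=3: nums[3] = (-6)-5 = -11 → [3, 2, -6, -11, 1, 3, 6, 0]
j=4: nums[4] = (-11)-1 = -12 → [3, 2, -6, -11, -12, 3, 6, 0]
j=5: nums[5] = (-12)-3 = -15 → [3, 2, -6, -11, -12, -15, 6, 0]
j=6: nums[6] = (-15)-6 = -21 → [3, 2, -6, -11, -12, -15, -21, 0]
j=7: nums[7] = (-21)-0 = -21 → [3, 2, -6, -11, -12, -15, -21, -21]
sum = -81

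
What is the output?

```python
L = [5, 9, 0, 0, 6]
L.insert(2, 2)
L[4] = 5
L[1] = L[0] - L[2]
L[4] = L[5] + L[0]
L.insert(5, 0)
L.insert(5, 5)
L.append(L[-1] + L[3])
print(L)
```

insert 2 at 2 → [5, 9, 2, 0, 0, 6]
L[4] = 5 → [5, 9, 2, 0, 5, 6]
L[1] = L[0]-L[2] = 5-2 = 3 → [5, 3, 2, 0, 5, 6]
L[4] = L[5]+L[0] = 6+5 = 11 → [5, 3, 2, 0, 11, 6]
insert 0 at 5 → [5, 3, 2, 0, 11, 0, 6]
insert 5 at 5 → [5, 3, 2, 0, 11, 5, 0, 6]
append L[-1]+L[3] = 6+0 = 6 → [5, 3, 2, 0, 11, 5, 0, 6, 6]

[5, 3, 2, 0, 11, 5, 0, 6, 6]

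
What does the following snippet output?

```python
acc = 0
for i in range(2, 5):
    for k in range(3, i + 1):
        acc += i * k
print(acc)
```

37

i=3,k=3: acc = 0+9 = 9
i=4,k=3: acc = 9+12 = 21
i=4,k=4: acc = 21+16 = 37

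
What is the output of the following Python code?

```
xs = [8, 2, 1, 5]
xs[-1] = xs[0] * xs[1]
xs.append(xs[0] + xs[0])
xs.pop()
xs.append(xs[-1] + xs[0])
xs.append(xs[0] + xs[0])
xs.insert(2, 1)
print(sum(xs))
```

xs[-1] = xs[0]*xs[1] = 8*2 = 16 → [8, 2, 1, 16]
append xs[0]+xs[0] = 8+8 = 16 → [8, 2, 1, 16, 16]
pop() removes 16 → [8, 2, 1, 16]
append xs[-1]+xs[0] = 16+8 = 24 → [8, 2, 1, 16, 24]
append xs[0]+xs[0] = 8+8 = 16 → [8, 2, 1, 16, 24, 16]
insert 1 at 2 → [8, 2, 1, 1, 16, 24, 16]
sum = 68

68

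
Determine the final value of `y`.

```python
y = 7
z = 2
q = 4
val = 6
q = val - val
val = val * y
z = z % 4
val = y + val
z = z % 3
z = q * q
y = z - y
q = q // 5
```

-7

q = 6-6 = 0
val = 6*7 = 42
z = 2%4 = 2
val = 7+42 = 49
z = 2%3 = 2
z = 0*0 = 0
y = 0-7 = -7
q = 0//5 = 0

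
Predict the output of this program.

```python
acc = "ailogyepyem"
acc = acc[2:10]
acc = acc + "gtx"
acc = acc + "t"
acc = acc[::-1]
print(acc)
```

slice [2:10] → 'logyepye'
+ 'gtx' → 'logyepyegtx'
+ 't' → 'logyepyegtxt'
reverse → 'txtgeypeygol'

txtgeypeygol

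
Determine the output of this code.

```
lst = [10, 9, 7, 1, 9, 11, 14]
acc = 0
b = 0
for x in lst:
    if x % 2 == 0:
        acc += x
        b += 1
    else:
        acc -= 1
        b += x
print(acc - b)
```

x=10: even, acc = 0+10 = 10; b=1
x=9: not even, acc = 10-1 = 9; b=10
x=7: not even, acc = 9-1 = 8; b=17
x=1: not even, acc = 8-1 = 7; b=18
x=9: not even, acc = 7-1 = 6; b=27
x=11: not even, acc = 6-1 = 5; b=38
x=14: even, acc = 5+14 = 19; b=39
acc-b = 19-39 = -20

-20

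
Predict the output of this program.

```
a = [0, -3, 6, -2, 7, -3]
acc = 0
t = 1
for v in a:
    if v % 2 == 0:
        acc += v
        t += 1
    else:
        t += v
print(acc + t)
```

9

v=0: even, acc = 0+0 = 0; t=2
v=-3: not even; t=-1
v=6: even, acc = 0+6 = 6; t=0
v=-2: even, acc = 6+(-2) = 4; t=1
v=7: not even; t=8
v=-3: not even; t=5
acc+t = 4+5 = 9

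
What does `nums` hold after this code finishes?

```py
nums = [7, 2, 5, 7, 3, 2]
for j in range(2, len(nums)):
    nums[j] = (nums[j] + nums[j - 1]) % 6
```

j=2: nums[2] = (5+2)%6 = 1 → [7, 2, 1, 7, 3, 2]
j=3: nums[3] = (7+1)%6 = 2 → [7, 2, 1, 2, 3, 2]
j=4: nums[4] = (3+2)%6 = 5 → [7, 2, 1, 2, 5, 2]
j=5: nums[5] = (2+5)%6 = 1 → [7, 2, 1, 2, 5, 1]

[7, 2, 1, 2, 5, 1]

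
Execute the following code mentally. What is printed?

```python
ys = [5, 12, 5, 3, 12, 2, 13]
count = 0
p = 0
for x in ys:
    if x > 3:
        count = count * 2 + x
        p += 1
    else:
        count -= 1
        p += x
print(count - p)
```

217

x=5: >3, count = 0*2+5 = 5; p=1
x=12: >3, count = 5*2+12 = 22; p=2
x=5: >3, count = 22*2+5 = 49; p=3
x=3: not >3, count = 49-1 = 48; p=6
x=12: >3, count = 48*2+12 = 108; p=7
x=2: not >3, count = 108-1 = 107; p=9
x=13: >3, count = 107*2+13 = 227; p=10
count-p = 227-10 = 217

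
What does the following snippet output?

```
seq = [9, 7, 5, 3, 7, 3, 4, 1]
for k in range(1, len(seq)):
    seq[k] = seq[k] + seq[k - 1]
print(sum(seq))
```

212

k=1: seq[1] = 7+9 = 16 → [9, 16, 5, 3, 7, 3, 4, 1]
k=2: seq[2] = 5+16 = 21 → [9, 16, 21, 3, 7, 3, 4, 1]
k=3: seq[3] = 3+21 = 24 → [9, 16, 21, 24, 7, 3, 4, 1]
k=4: seq[4] = 7+24 = 31 → [9, 16, 21, 24, 31, 3, 4, 1]
k=5: seq[5] = 3+31 = 34 → [9, 16, 21, 24, 31, 34, 4, 1]
k=6: seq[6] = 4+34 = 38 → [9, 16, 21, 24, 31, 34, 38, 1]
k=7: seq[7] = 1+38 = 39 → [9, 16, 21, 24, 31, 34, 38, 39]
sum = 212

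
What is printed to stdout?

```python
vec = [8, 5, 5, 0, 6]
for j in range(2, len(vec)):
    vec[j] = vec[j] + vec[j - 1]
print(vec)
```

j=2: vec[2] = 5+5 = 10 → [8, 5, 10, 0, 6]
j=3: vec[3] = 0+10 = 10 → [8, 5, 10, 10, 6]
j=4: vec[4] = 6+10 = 16 → [8, 5, 10, 10, 16]

[8, 5, 10, 10, 16]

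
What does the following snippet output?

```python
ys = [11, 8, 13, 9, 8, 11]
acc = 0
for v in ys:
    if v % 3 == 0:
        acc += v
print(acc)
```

9

v=11: not %3==0
v=8: not %3==0
v=13: not %3==0
v=9: %3==0, acc = 0+9 = 9
v=8: not %3==0
v=11: not %3==0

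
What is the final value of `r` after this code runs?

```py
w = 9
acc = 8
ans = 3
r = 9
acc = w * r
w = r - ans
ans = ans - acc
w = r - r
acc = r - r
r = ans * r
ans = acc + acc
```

-702

acc = 9*9 = 81
w = 9-3 = 6
ans = 3-81 = -78
w = 9-9 = 0
acc = 9-9 = 0
r = (-78)*9 = -702
ans = 0+0 = 0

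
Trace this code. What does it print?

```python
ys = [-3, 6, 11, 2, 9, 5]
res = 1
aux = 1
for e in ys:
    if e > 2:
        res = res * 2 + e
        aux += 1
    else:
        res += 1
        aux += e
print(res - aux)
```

e=-3: not >2, res = 1+1 = 2; aux=-2
e=6: >2, res = 2*2+6 = 10; aux=-1
e=11: >2, res = 10*2+11 = 31; aux=0
e=2: not >2, res = 31+1 = 32; aux=2
e=9: >2, res = 32*2+9 = 73; aux=3
e=5: >2, res = 73*2+5 = 151; aux=4
res-aux = 151-4 = 147

147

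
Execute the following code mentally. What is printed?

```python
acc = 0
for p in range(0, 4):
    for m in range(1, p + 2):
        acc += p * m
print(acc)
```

45

p=0,m=1: acc = 0+0 = 0
p=1,m=1: acc = 0+1 = 1
p=1,m=2: acc = 1+2 = 3
p=2,m=1: acc = 3+2 = 5
p=2,m=2: acc = 5+4 = 9
p=2,m=3: acc = 9+6 = 15
p=3,m=1: acc = 15+3 = 18
p=3,m=2: acc = 18+6 = 24
p=3,m=3: acc = 24+9 = 33
p=3,m=4: acc = 33+12 = 45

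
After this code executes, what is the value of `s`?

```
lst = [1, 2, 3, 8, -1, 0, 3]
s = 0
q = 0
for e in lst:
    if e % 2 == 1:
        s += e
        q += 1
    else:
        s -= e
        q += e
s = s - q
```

-18

e=1: odd, s = 0+1 = 1; q=1
e=2: not odd, s = 1-2 = -1; q=3
e=3: odd, s = (-1)+3 = 2; q=4
e=8: not odd, s = 2-8 = -6; q=12
e=-1: odd, s = (-6)+(-1) = -7; q=13
e=0: not odd, s = (-7)-0 = -7; q=13
e=3: odd, s = (-7)+3 = -4; q=14
s-q = (-4)-14 = -18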